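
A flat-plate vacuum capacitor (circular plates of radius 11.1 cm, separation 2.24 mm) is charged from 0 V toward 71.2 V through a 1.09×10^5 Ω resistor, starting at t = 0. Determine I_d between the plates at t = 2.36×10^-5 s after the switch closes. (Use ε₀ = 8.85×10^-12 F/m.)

1.59×10^-4 A

C = ε₀A/d = (8.85×10^-12)(0.03871)/(2.24×10^-3) = 1.529×10^-10 F and τ = RC = 1.667×10^-5 s. I_d in the gap equals the RC charging current.
I_d(t) = (V₀/R) e^(−t/τ) = 6.532×10^-4 · e^(−1.416) = 1.59×10^-4 A.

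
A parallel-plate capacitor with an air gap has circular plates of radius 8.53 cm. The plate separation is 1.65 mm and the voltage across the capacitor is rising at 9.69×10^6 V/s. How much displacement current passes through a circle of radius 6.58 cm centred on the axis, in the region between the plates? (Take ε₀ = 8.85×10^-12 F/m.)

7.07×10^-4 A

dE/dt = (dV/dt)/d = 5.873×10^9 V/(m·s); I_d = ε₀(πR²)(dE/dt) = (8.85×10^-12)(0.02286)(5.873×10^9) = 1.188×10^-3 A.
Through an area πr² the displacement current is I_d·(πr²/πR²) = I_d (r/R)² = 7.07×10^-4 A.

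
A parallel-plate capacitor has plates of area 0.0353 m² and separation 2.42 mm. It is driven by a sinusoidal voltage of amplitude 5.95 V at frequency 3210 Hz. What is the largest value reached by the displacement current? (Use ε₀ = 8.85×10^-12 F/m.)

C = ε₀A/d = (8.85×10^-12)(0.0353)/(2.42×10^-3) = 1.291×10^-10 F; ω = 2πf = 2.017×10^4 rad/s.
I_d = C dV/dt, so |I_d|_max = C V₀ ω = (1.291×10^-10)(5.95)(2.017×10^4) = 1.55×10^-5 A.

1.55×10^-5 A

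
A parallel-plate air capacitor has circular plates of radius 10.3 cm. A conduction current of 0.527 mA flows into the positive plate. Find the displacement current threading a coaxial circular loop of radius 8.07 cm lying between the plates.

By continuity the displacement current in the gap matches the conduction current: I_d = 5.27×10^-4 A.
The field is uniform, so I_d,enc = I_d (r/R)² = (5.27×10^-4)(8.07/10.3)² = 3.24×10^-4 A.

3.24×10^-4 A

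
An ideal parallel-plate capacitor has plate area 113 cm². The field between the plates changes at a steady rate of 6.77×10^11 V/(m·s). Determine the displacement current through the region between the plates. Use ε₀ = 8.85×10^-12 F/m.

0.0677 A

The displacement current is ε₀ times dΦ_E/dt = ε₀ A dE/dt = (8.85×10^-12)(0.0113)(6.77×10^11) = 0.0677 A.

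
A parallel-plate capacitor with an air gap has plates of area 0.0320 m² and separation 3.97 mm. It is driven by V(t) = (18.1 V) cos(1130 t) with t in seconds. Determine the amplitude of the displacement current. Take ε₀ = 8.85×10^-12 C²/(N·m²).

1.46×10^-6 A

(dE/dt)_max = V₀ω/d = 5.152×10^6 V/(m·s); ω = 1130 rad/s.
I_d,max = ε₀ A (dE/dt)_max = (8.85×10^-12)(0.0320)(5.152×10^6) = 1.46×10^-6 A.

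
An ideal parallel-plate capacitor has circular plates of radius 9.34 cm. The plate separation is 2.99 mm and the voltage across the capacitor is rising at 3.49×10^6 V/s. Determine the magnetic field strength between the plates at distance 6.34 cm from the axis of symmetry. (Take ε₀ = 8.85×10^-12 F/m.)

4.11×10^-10 T

dE/dt = (dV/dt)/d = 1.167×10^9 V/(m·s); I_d = ε₀(πR²)(dE/dt) = (8.85×10^-12)(0.02741)(1.167×10^9) = 2.831×10^-4 A.
∮B·dl = μ₀ I_d,enc with I_d,enc = I_d r²/R² = 1.304×10^-4 A; so B = μ₀ I_d,enc/(2πr) = 4.11×10^-10 T.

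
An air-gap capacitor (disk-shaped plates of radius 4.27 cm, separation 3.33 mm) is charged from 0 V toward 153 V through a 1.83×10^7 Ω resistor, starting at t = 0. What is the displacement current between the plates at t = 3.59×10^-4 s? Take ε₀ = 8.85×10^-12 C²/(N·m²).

2.30×10^-6 A

With C = ε₀A/d = (8.85×10^-12)(5.728×10^-3)/(3.33×10^-3) = 1.522×10^-11 F, the time constant is τ = RC = 2.785×10^-4 s, so t/τ = 1.289 and e^(−t/τ) = 0.2755.
I_d = I_cond = (V₀/R) e^(−t/τ) = (8.361×10^-6)(0.2755) = 2.30×10^-6 A.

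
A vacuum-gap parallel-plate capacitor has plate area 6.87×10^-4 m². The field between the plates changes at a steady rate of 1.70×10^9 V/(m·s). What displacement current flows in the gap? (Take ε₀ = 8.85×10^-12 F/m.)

1.03×10^-5 A

I_d = ε₀ A (dE/dt) = (8.85×10^-12)(6.87×10^-4 m²)(1.70×10^9) = 1.03×10^-5 A.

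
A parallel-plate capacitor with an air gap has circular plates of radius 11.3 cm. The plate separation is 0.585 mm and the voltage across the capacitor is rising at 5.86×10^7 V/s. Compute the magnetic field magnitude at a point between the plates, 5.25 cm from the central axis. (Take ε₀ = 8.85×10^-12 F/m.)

With E = V/d, dE/dt = 1.002×10^11 V/(m·s) and πR² = 0.04011 m², giving I_d = ε₀ πR² dE/dt = 0.03557 A.
∮B·dl = μ₀ I_d,enc with I_d,enc = I_d r²/R² = 7.678×10^-3 A; so B = μ₀ I_d,enc/(2πr) = 2.92×10^-8 T.

2.92×10^-8 T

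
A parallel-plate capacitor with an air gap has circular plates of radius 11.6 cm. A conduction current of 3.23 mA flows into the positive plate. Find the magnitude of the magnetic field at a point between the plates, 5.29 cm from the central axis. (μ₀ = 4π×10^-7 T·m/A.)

2.54×10^-9 T

By continuity the displacement current in the gap matches the conduction current: I_d = 3.23×10^-3 A.
An Ampèrian loop of radius r encloses a fraction (r/R)² of I_d. Then B·2πr = μ₀ I_d (r/R)², giving B = μ₀ I_d r/(2πR²) = 2.54×10^-9 T.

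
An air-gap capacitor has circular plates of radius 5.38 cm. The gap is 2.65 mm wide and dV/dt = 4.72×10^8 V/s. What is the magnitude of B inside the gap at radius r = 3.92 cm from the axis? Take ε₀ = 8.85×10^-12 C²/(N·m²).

dE/dt = (dV/dt)/d = 1.781×10^11 V/(m·s); I_d = ε₀(πR²)(dE/dt) = (8.85×10^-12)(9.093×10^-3)(1.781×10^11) = 0.01433 A.
∮B·dl = μ₀ I_d,enc with I_d,enc = I_d r²/R² = 7.608×10^-3 A; so B = μ₀ I_d,enc/(2πr) = 3.88×10^-8 T.

3.88×10^-8 T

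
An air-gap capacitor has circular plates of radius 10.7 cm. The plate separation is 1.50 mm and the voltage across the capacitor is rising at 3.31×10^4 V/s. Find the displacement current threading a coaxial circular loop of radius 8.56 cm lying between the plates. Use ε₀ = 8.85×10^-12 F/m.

4.50×10^-6 A

dE/dt = (dV/dt)/d = 2.207×10^7 V/(m·s); I_d = ε₀(πR²)(dE/dt) = (8.85×10^-12)(0.03597)(2.207×10^7) = 7.026×10^-6 A.
Through an area πr² the displacement current is I_d·(πr²/πR²) = I_d (r/R)² = 4.50×10^-6 A.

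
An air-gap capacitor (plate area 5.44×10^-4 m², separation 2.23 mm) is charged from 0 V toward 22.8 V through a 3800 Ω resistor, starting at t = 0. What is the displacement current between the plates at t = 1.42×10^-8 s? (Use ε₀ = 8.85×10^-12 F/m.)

With C = ε₀A/d = (8.85×10^-12)(5.44×10^-4)/(2.23×10^-3) = 2.159×10^-12 F, the time constant is τ = RC = 8.204×10^-9 s, so t/τ = 1.731 and e^(−t/τ) = 0.1771.
I_d = I_cond = (V₀/R) e^(−t/τ) = (6.000×10^-3)(0.1771) = 1.06×10^-3 A.

1.06×10^-3 A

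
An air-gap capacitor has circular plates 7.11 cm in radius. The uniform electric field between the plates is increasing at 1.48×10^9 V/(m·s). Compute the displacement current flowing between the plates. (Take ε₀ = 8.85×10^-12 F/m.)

I_d = ε₀ A (dE/dt) = (8.85×10^-12)(0.01588 m²)(1.48×10^9) = 2.08×10^-4 A.

2.08×10^-4 A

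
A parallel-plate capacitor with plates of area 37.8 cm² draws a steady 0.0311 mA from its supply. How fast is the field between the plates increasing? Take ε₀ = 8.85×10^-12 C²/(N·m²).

Charge continuity gives I_d = I = 3.11×10^-5 A between the plates.
Then dE/dt = I_d/(ε₀A) = 9.30×10^8 V/(m·s).

9.30×10^8 V/(m·s)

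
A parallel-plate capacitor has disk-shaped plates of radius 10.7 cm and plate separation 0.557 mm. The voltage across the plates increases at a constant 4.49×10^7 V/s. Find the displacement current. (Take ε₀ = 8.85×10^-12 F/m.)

0.0257 A

C = ε₀A/d = (8.85×10^-12)(0.03597)/(5.57×10^-4) = 5.715×10^-10 F.
I_d = C dV/dt = (5.715×10^-10)(4.49×10^7) = 0.0257 A.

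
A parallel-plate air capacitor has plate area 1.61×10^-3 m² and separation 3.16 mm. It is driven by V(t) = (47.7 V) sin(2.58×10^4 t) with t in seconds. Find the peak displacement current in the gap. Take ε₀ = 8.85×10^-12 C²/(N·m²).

C = ε₀A/d = (8.85×10^-12)(1.61×10^-3)/(3.16×10^-3) = 4.509×10^-12 F; ω = 2.58×10^4 rad/s.
I_d = C dV/dt, so |I_d|_max = C V₀ ω = (4.509×10^-12)(47.7)(2.58×10^4) = 5.55×10^-6 A.

5.55×10^-6 A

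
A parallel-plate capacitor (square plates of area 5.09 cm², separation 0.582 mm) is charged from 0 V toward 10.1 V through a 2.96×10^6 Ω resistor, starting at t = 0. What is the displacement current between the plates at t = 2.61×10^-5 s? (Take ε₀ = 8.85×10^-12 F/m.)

1.09×10^-6 A

C = ε₀A/d = (8.85×10^-12)(5.09×10^-4)/(5.82×10^-4) = 7.740×10^-12 F and τ = RC = 2.291×10^-5 s. I_d in the gap equals the RC charging current.
I_d(t) = (V₀/R) e^(−t/τ) = 3.412×10^-6 · e^(−1.139) = 1.09×10^-6 A.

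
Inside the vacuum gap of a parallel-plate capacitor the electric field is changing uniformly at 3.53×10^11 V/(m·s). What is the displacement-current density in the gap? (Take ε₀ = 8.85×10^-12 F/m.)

3.12 A/m²

J_d = ε₀ ∂E/∂t, so J_d = 3.12 A/m².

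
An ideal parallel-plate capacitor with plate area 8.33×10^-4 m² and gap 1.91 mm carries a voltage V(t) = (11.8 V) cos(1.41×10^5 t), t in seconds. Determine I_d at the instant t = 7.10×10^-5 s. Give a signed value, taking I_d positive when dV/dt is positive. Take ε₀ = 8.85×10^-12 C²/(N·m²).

C = ε₀A/d = (8.85×10^-12)(8.33×10^-4)/(1.91×10^-3) = 3.860×10^-12 F. dV/dt = V₀ω·−sin(ωt); at ωt = 10.011 rad this factor is 0.5532.
I_d = C dV/dt = (3.860×10^-12)(11.8)(1.41×10^5)(0.5532) = 3.55×10^-6 A.

3.55×10^-6 A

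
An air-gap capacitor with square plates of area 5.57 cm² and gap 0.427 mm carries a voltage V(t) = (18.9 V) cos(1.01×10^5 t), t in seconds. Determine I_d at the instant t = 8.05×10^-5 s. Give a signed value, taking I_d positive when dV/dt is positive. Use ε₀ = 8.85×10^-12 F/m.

dE/dt = (V₀ω/d)·−sin(ωt) with ωt = 8.1305 rad: (18.9)(1.01×10^5)(-0.9620)/(4.27×10^-4) = -4.301×10^9 V/(m·s).
I_d = ε₀ A dE/dt = (8.85×10^-12)(5.57×10^-4)(-4.301×10^9) = -2.12×10^-5 A.

-2.12×10^-5 A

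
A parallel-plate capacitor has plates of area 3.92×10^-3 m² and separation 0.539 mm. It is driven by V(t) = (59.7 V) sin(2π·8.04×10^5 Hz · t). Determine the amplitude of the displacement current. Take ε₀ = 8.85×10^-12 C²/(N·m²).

The displacement current equals the conduction current C dV/dt, which peaks at C V₀ ω.
With C = ε₀A/d = (8.85×10^-12)(3.92×10^-3)/(5.39×10^-4) = 6.436×10^-11 F and ω = 2πf = 5.052×10^6 rad/s, I_d,max = (6.436×10^-11)(59.7)(5.052×10^6) = 0.0194 A.

0.0194 A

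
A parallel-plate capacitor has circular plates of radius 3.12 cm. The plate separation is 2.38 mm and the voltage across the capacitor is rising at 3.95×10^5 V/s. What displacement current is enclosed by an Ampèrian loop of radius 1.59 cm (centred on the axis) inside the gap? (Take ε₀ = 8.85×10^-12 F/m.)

1.17×10^-6 A

With E = V/d, dE/dt = 1.660×10^8 V/(m·s) and πR² = 3.058×10^-3 m², giving I_d = ε₀ πR² dE/dt = 4.493×10^-6 A.
The field is uniform, so I_d,enc = I_d (r/R)² = (4.493×10^-6)(1.59/3.12)² = 1.17×10^-6 A.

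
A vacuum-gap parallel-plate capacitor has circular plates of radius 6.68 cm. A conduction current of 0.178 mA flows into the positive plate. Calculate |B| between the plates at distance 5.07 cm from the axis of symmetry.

Between the plates the displacement current equals the wire current: I_d = 0.178 mA = 1.78×10^-4 A.
An Ampèrian loop of radius r encloses a fraction (r/R)² of I_d. Then B·2πr = μ₀ I_d (r/R)², giving B = μ₀ I_d r/(2πR²) = 4.04×10^-10 T.

4.04×10^-10 T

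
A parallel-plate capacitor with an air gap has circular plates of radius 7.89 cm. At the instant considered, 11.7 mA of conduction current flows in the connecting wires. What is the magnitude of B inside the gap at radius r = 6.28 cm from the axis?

No conduction current crosses the gap, so I_d there equals the 0.0117 A in the leads.
∮B·dl = μ₀ I_d,enc with I_d,enc = I_d r²/R² = 7.412×10^-3 A; so B = μ₀ I_d,enc/(2πr) = 2.36×10^-8 T.

2.36×10^-8 T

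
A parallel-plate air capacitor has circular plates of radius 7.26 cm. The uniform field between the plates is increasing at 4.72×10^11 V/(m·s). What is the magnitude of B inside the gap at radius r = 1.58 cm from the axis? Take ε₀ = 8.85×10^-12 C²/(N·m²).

Total displacement current: I_d = ε₀(πR²)(dE/dt) = (8.85×10^-12)(0.01656)(4.72×10^11) = 0.06917 A.
For r < R the Ampère–Maxwell law gives B(2πr) = μ₀ I_d (r²/R²), so B = μ₀ I_d r/(2πR²) = (4π×10^-7)(0.06917)(0.0158)/(2π·0.0726²) = 4.15×10^-8 T.

4.15×10^-8 T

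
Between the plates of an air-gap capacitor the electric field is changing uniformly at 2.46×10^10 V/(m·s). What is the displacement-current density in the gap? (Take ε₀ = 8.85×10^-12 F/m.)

The displacement-current density is ε₀ ∂E/∂t = (8.85×10^-12)(2.46×10^10) = 0.218 A/m².

0.218 A/m²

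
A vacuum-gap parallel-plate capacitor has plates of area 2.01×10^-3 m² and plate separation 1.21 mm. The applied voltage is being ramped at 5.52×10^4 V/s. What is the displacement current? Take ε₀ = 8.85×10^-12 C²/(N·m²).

E = V/d so dE/dt = (dV/dt)/d = 4.562×10^7 V/(m·s), and I_d = ε₀ A dE/dt = (8.85×10^-12)(2.01×10^-3)(4.562×10^7) = 8.12×10^-7 A.

8.12×10^-7 A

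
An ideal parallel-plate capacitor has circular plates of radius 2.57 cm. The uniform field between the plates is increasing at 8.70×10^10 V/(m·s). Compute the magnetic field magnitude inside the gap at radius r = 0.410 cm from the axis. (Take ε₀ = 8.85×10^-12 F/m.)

Total displacement current: I_d = ε₀(πR²)(dE/dt) = (8.85×10^-12)(2.075×10^-3)(8.70×10^10) = 1.598×10^-3 A.
∮B·dl = μ₀ I_d,enc with I_d,enc = I_d r²/R² = 4.067×10^-5 A; so B = μ₀ I_d,enc/(2πr) = 1.98×10^-9 T.

1.98×10^-9 T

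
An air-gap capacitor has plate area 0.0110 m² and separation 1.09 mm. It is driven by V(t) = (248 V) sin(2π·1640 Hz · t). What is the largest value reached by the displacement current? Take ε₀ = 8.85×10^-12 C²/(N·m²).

2.28×10^-4 A

C = ε₀A/d = (8.85×10^-12)(0.0110)/(1.09×10^-3) = 8.931×10^-11 F; ω = 2πf = 1.030×10^4 rad/s.
I_d = C dV/dt, so |I_d|_max = C V₀ ω = (8.931×10^-11)(248)(1.030×10^4) = 2.28×10^-4 A.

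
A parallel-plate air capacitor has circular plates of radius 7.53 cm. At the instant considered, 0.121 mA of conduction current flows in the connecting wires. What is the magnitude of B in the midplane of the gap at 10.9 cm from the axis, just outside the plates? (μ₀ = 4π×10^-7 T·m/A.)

No conduction current crosses the gap, so I_d there equals the 1.21×10^-4 A in the leads.
For r ≥ R the full I_d is enclosed: B = μ₀ I_d/(2πr) = (4π×10^-7)(1.21×10^-4)/(2π·0.109) = 2.22×10^-10 T.

2.22×10^-10 T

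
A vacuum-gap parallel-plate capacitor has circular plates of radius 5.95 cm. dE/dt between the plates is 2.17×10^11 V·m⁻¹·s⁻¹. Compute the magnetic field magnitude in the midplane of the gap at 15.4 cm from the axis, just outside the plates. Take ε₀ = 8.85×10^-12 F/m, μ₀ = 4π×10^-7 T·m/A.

Through the whole plate area (πR² = 0.01112 m²), I_d = ε₀ πR² dE/dt = 0.02136 A.
Outside the plates the loop encloses all of I_d, so B·2πr = μ₀ I_d and B = 2.77×10^-8 T.

2.77×10^-8 T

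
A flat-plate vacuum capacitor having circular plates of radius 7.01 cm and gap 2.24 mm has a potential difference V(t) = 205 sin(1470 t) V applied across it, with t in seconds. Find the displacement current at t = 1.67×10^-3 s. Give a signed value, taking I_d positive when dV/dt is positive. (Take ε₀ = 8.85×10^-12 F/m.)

-1.42×10^-5 A

dE/dt = (V₀ω/d)·cos(ωt) with ωt = 2.4549 rad: (205)(1470)(-0.7733)/(2.24×10^-3) = -1.040×10^8 V/(m·s).
I_d = ε₀ A dE/dt = (8.85×10^-12)(0.01544)(-1.040×10^8) = -1.42×10^-5 A.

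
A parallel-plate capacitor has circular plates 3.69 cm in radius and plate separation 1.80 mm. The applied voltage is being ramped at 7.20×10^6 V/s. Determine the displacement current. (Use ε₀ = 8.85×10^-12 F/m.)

C = ε₀A/d = (8.85×10^-12)(4.278×10^-3)/(1.80×10^-3) = 2.103×10^-11 F.
I_d = C dV/dt = (2.103×10^-11)(7.20×10^6) = 1.51×10^-4 A.

1.51×10^-4 A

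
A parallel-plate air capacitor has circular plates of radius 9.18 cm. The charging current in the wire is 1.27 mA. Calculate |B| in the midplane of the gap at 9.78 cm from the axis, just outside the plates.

2.60×10^-9 T

By continuity the displacement current in the gap matches the conduction current: I_d = 1.27×10^-3 A.
For r ≥ R the full I_d is enclosed: B = μ₀ I_d/(2πr) = (4π×10^-7)(1.27×10^-3)/(2π·0.0978) = 2.60×10^-9 T.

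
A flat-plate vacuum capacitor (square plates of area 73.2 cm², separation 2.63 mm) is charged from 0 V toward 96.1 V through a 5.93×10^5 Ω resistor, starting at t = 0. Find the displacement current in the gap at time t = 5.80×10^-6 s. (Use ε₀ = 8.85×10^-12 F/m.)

C = ε₀A/d = (8.85×10^-12)(7.32×10^-3)/(2.63×10^-3) = 2.463×10^-11 F, so τ = RC = 1.461×10^-5 s.
The conduction current is I(t) = (V₀/R) e^(−t/τ), and the displacement current between the plates equals it.
t/τ = 0.3970; I_d = (96.1/5.93×10^5) · e^(−0.3970) = (1.621×10^-4)(0.6723) = 1.09×10^-4 A.

1.09×10^-4 A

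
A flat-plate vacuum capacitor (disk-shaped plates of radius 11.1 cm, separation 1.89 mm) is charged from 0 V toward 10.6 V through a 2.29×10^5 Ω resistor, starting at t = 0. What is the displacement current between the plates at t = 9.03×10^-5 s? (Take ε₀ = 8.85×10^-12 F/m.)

C = ε₀A/d = (8.85×10^-12)(0.03871)/(1.89×10^-3) = 1.813×10^-10 F, so τ = RC = 4.152×10^-5 s.
The conduction current is I(t) = (V₀/R) e^(−t/τ), and the displacement current between the plates equals it.
t/τ = 2.175; I_d = (10.6/2.29×10^5) · e^(−2.175) = (4.629×10^-5)(0.1136) = 5.26×10^-6 A.

5.26×10^-6 A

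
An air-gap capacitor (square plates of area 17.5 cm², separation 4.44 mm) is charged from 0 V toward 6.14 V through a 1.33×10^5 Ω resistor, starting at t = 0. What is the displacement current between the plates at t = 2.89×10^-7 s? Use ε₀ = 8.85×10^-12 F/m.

2.48×10^-5 A

With C = ε₀A/d = (8.85×10^-12)(1.75×10^-3)/(4.44×10^-3) = 3.488×10^-12 F, the time constant is τ = RC = 4.639×10^-7 s, so t/τ = 0.6230 and e^(−t/τ) = 0.5363.
I_d = I_cond = (V₀/R) e^(−t/τ) = (4.617×10^-5)(0.5363) = 2.48×10^-5 A.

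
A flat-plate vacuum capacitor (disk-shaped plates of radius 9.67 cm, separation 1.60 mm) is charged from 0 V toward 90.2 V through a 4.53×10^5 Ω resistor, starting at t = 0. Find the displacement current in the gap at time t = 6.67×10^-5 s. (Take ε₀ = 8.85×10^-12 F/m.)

With C = ε₀A/d = (8.85×10^-12)(0.02938)/(1.60×10^-3) = 1.625×10^-10 F, the time constant is τ = RC = 7.361×10^-5 s, so t/τ = 0.9061 and e^(−t/τ) = 0.4041.
I_d = I_cond = (V₀/R) e^(−t/τ) = (1.991×10^-4)(0.4041) = 8.05×10^-5 A.

8.05×10^-5 A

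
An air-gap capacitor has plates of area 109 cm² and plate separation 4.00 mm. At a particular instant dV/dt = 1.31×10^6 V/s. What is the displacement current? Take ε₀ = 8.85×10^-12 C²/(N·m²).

The field between the plates is E = V/d, so dE/dt = (1.31×10^6)/(4.00×10^-3 m) = 3.275×10^8 V/(m·s).
I_d = ε₀ A (dE/dt) = (8.85×10^-12)(0.0109)(3.275×10^8) = 3.16×10^-5 A.

3.16×10^-5 A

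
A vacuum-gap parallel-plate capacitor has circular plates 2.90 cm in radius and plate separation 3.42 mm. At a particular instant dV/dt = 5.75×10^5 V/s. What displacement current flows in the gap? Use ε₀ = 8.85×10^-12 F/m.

The displacement current equals the charging current C dV/dt. With C = ε₀A/d = (8.85×10^-12)(2.642×10^-3)/(3.42×10^-3) = 6.837×10^-12 F, I_d = (6.837×10^-12)(5.75×10^5) = 3.93×10^-6 A.

3.93×10^-6 A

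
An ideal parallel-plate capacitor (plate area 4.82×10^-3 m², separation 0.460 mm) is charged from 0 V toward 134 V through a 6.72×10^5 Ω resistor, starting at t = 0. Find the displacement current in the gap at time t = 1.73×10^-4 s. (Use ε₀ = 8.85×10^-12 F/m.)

1.24×10^-5 A

With C = ε₀A/d = (8.85×10^-12)(4.82×10^-3)/(4.60×10^-4) = 9.273×10^-11 F, the time constant is τ = RC = 6.231×10^-5 s, so t/τ = 2.776 and e^(−t/τ) = 0.06229.
I_d = I_cond = (V₀/R) e^(−t/τ) = (1.994×10^-4)(0.06229) = 1.24×10^-5 A.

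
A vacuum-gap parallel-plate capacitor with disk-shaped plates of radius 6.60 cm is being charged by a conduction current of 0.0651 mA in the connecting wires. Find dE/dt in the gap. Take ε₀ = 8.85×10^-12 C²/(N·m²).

5.38×10^8 V/(m·s)

The displacement current between the plates equals the conduction current, I_d = 0.0651 mA.
Then dE/dt = I_d/(ε₀A) = 5.38×10^8 V/(m·s).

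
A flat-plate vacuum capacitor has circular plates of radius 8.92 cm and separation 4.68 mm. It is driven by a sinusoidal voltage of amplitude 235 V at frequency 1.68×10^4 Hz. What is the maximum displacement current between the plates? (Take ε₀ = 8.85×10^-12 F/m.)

1.17×10^-3 A

(dE/dt)_max = V₀ω/d = 5.303×10^9 V/(m·s); ω = 2πf = 1.056×10^5 rad/s.
I_d,max = ε₀ A (dE/dt)_max = (8.85×10^-12)(0.02500)(5.303×10^9) = 1.17×10^-3 A.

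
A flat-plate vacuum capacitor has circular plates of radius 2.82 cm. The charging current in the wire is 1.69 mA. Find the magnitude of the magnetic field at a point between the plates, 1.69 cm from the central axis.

Between the plates the displacement current equals the wire current: I_d = 1.69 mA = 1.69×10^-3 A.
An Ampèrian loop of radius r encloses a fraction (r/R)² of I_d. Then B·2πr = μ₀ I_d (r/R)², giving B = μ₀ I_d r/(2πR²) = 7.18×10^-9 T.

7.18×10^-9 T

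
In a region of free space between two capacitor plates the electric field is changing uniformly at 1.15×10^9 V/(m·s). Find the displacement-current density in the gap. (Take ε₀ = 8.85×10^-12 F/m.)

J_d = ε₀ dE/dt = (8.85×10^-12)(1.15×10^9) = 0.0102 A/m².

0.0102 A/m²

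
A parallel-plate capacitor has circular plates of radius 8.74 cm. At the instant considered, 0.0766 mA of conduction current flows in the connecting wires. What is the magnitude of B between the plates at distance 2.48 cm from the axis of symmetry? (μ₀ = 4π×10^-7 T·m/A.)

No conduction current crosses the gap, so I_d there equals the 7.66×10^-5 A in the leads.
∮B·dl = μ₀ I_d,enc with I_d,enc = I_d r²/R² = 6.168×10^-6 A; so B = μ₀ I_d,enc/(2πr) = 4.97×10^-11 T.

4.97×10^-11 T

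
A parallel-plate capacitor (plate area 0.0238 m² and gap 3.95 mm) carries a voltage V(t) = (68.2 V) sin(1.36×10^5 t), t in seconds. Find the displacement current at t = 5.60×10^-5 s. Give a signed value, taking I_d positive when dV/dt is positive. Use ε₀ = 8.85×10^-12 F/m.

1.17×10^-4 A

C = ε₀A/d = (8.85×10^-12)(0.0238)/(3.95×10^-3) = 5.332×10^-11 F. dV/dt = V₀ω·cos(ωt); at ωt = 7.616 rad this factor is 0.2357.
I_d = C dV/dt = (5.332×10^-11)(68.2)(1.36×10^5)(0.2357) = 1.17×10^-4 A.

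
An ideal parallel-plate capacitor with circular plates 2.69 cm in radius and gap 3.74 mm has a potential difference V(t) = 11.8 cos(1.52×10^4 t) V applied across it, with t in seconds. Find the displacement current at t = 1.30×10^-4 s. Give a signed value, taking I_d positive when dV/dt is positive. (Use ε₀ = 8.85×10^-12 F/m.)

-8.87×10^-7 A

dE/dt = (V₀ω/d)·−sin(ωt) with ωt = 1.976 rad: (11.8)(1.52×10^4)(-0.9190)/(3.74×10^-3) = -4.407×10^7 V/(m·s).
I_d = ε₀ A dE/dt = (8.85×10^-12)(2.273×10^-3)(-4.407×10^7) = -8.87×10^-7 A.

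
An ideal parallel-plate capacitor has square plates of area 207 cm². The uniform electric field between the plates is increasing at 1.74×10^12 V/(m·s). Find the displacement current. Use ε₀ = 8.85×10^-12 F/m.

The displacement current is ε₀ times dΦ_E/dt = ε₀ A dE/dt = (8.85×10^-12)(0.0207)(1.74×10^12) = 0.319 A.

0.319 A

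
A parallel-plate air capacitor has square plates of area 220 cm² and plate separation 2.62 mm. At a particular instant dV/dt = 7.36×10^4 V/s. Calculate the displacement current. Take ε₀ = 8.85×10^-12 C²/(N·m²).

The displacement current equals the charging current C dV/dt. With C = ε₀A/d = (8.85×10^-12)(0.0220)/(2.62×10^-3) = 7.431×10^-11 F, I_d = (7.431×10^-11)(7.36×10^4) = 5.47×10^-6 A.

5.47×10^-6 A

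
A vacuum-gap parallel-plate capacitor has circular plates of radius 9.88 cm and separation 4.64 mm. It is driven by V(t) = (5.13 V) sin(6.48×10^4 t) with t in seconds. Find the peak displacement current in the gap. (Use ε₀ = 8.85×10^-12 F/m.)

(dE/dt)_max = V₀ω/d = 7.164×10^7 V/(m·s); ω = 6.48×10^4 rad/s.
I_d,max = ε₀ A (dE/dt)_max = (8.85×10^-12)(0.03067)(7.164×10^7) = 1.94×10^-5 A.

1.94×10^-5 A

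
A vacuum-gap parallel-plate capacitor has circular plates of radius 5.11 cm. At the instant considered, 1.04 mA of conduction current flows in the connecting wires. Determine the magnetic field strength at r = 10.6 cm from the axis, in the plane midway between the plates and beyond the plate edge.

Between the plates the displacement current equals the wire current: I_d = 1.04 mA = 1.04×10^-3 A.
With r > R the enclosed displacement current is the full I_d; B = μ₀ I_d / (2πr) = 1.96×10^-9 T.

1.96×10^-9 T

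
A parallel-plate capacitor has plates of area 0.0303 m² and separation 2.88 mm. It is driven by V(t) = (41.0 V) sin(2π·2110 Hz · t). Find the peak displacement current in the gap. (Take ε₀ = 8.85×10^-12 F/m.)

(dE/dt)_max = V₀ω/d = 1.888×10^8 V/(m·s); ω = 2πf = 1.326×10^4 rad/s.
I_d,max = ε₀ A (dE/dt)_max = (8.85×10^-12)(0.0303)(1.888×10^8) = 5.06×10^-5 A.

5.06×10^-5 A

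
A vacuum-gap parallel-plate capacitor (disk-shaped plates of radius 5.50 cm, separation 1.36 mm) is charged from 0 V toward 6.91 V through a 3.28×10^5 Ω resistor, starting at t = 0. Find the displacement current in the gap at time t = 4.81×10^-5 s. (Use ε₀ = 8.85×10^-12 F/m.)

1.97×10^-6 A

C = ε₀A/d = (8.85×10^-12)(9.503×10^-3)/(1.36×10^-3) = 6.184×10^-11 F and τ = RC = 2.028×10^-5 s. I_d in the gap equals the RC charging current.
I_d(t) = (V₀/R) e^(−t/τ) = 2.107×10^-5 · e^(−2.372) = 1.97×10^-6 A.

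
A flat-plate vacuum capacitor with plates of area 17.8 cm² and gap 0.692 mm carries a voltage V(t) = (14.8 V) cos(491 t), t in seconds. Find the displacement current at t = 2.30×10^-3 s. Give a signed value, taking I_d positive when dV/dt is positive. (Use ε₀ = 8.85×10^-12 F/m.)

-1.50×10^-7 A

C = ε₀A/d = (8.85×10^-12)(1.78×10^-3)/(6.92×10^-4) = 2.276×10^-11 F. dV/dt = V₀ω·−sin(ωt); at ωt = 1.1293 rad this factor is -0.9041.
I_d = C dV/dt = (2.276×10^-11)(14.8)(491)(-0.9041) = -1.50×10^-7 A.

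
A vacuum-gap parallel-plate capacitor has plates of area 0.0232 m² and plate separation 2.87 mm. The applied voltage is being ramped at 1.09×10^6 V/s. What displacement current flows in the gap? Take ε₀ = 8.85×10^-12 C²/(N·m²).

The field between the plates is E = V/d, so dE/dt = (1.09×10^6)/(2.87×10^-3 m) = 3.798×10^8 V/(m·s).
I_d = ε₀ A (dE/dt) = (8.85×10^-12)(0.0232)(3.798×10^8) = 7.80×10^-5 A.

7.80×10^-5 A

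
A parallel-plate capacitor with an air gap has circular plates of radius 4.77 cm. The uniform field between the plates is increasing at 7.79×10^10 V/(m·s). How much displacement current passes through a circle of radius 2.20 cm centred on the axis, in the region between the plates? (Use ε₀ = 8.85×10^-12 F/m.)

Through the whole plate area (πR² = 7.148×10^-3 m²), I_d = ε₀ πR² dE/dt = 4.928×10^-3 A.
Since J_d is uniform, the enclosed fraction is (r/R)² = 0.2127, giving I_d,enc = 1.05×10^-3 A.

1.05×10^-3 A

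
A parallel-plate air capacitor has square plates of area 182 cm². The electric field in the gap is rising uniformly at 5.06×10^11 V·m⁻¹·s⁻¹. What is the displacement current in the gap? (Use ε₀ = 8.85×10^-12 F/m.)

The displacement current is ε₀ times dΦ_E/dt = ε₀ A dE/dt = (8.85×10^-12)(0.0182)(5.06×10^11) = 0.0815 A.

0.0815 A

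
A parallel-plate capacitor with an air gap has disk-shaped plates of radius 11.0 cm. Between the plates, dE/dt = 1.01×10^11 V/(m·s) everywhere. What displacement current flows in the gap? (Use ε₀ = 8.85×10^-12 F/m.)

The displacement current is ε₀ times dΦ_E/dt = ε₀ A dE/dt = (8.85×10^-12)(0.03801)(1.01×10^11) = 0.0340 A.

0.0340 A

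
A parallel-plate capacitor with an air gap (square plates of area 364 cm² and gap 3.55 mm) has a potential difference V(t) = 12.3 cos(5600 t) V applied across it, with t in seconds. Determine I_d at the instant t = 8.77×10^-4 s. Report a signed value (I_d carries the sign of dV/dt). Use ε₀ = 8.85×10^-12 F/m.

6.13×10^-6 A

dE/dt = (V₀ω/d)·−sin(ωt) with ωt = 4.9112 rad: (12.3)(5600)(0.9803)/(3.55×10^-3) = 1.902×10^7 V/(m·s).
I_d = ε₀ A dE/dt = (8.85×10^-12)(0.0364)(1.902×10^7) = 6.13×10^-6 A.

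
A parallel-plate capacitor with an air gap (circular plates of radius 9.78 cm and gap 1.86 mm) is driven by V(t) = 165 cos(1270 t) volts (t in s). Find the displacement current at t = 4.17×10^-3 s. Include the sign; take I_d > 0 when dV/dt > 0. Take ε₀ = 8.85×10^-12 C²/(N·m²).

2.50×10^-5 A

C = ε₀A/d = (8.85×10^-12)(0.03005)/(1.86×10^-3) = 1.430×10^-10 F. dV/dt = V₀ω·−sin(ωt); at ωt = 5.2959 rad this factor is 0.8345.
I_d = C dV/dt = (1.430×10^-10)(165)(1270)(0.8345) = 2.50×10^-5 A.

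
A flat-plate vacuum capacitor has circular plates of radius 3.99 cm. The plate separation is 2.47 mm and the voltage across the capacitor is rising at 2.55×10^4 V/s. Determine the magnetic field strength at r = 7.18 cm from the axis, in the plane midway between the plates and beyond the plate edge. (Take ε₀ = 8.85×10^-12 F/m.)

1.27×10^-12 T

With E = V/d, dE/dt = 1.032×10^7 V/(m·s) and πR² = 5.001×10^-3 m², giving I_d = ε₀ πR² dE/dt = 4.568×10^-7 A.
Outside the plates the loop encloses all of I_d, so B·2πr = μ₀ I_d and B = 1.27×10^-12 T.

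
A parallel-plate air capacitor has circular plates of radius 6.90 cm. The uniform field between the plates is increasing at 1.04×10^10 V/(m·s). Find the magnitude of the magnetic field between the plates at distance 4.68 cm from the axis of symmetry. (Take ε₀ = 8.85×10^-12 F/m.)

2.71×10^-9 T

Through the whole plate area (πR² = 0.01496 m²), I_d = ε₀ πR² dE/dt = 1.377×10^-3 A.
An Ampèrian loop of radius r encloses a fraction (r/R)² of I_d. Then B·2πr = μ₀ I_d (r/R)², giving B = μ₀ I_d r/(2πR²) = 2.71×10^-9 T.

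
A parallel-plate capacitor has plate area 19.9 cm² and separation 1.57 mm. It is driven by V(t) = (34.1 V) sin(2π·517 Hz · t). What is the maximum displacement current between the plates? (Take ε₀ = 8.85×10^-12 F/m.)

1.24×10^-6 A

The displacement current equals the conduction current C dV/dt, which peaks at C V₀ ω.
With C = ε₀A/d = (8.85×10^-12)(1.99×10^-3)/(1.57×10^-3) = 1.122×10^-11 F and ω = 2πf = 3248 rad/s, I_d,max = (1.122×10^-11)(34.1)(3248) = 1.24×10^-6 A.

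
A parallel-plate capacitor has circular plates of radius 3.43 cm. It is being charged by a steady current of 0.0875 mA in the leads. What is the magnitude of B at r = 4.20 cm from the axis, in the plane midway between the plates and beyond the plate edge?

Between the plates the displacement current equals the wire current: I_d = 0.0875 mA = 8.75×10^-5 A.
With r > R the enclosed displacement current is the full I_d; B = μ₀ I_d / (2πr) = 4.17×10^-10 T.

4.17×10^-10 T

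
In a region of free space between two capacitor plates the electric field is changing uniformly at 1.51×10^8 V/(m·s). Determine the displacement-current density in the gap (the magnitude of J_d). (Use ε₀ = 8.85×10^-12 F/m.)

1.34×10^-3 A/m²

J_d = ε₀ dE/dt = (8.85×10^-12)(1.51×10^8) = 1.34×10^-3 A/m².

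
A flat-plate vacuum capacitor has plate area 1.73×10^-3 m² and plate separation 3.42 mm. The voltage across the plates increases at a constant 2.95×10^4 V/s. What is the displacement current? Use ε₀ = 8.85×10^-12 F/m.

C = ε₀A/d = (8.85×10^-12)(1.73×10^-3)/(3.42×10^-3) = 4.477×10^-12 F.
I_d = C dV/dt = (4.477×10^-12)(2.95×10^4) = 1.32×10^-7 A.

1.32×10^-7 A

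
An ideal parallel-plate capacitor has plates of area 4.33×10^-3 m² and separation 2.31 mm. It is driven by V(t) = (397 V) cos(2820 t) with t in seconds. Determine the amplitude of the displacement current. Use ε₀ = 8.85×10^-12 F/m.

1.86×10^-5 A

(dE/dt)_max = V₀ω/d = 4.846×10^8 V/(m·s); ω = 2820 rad/s.
I_d,max = ε₀ A (dE/dt)_max = (8.85×10^-12)(4.33×10^-3)(4.846×10^8) = 1.86×10^-5 A.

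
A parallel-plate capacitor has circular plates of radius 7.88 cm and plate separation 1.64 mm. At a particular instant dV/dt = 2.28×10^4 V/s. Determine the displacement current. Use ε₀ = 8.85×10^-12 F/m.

E = V/d so dE/dt = (dV/dt)/d = 1.390×10^7 V/(m·s), and I_d = ε₀ A dE/dt = (8.85×10^-12)(0.01951)(1.390×10^7) = 2.40×10^-6 A.

2.40×10^-6 A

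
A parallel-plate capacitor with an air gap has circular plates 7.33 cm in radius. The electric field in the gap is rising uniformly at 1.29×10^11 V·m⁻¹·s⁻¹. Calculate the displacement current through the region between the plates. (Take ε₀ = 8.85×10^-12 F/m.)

I_d = ε₀ A (dE/dt) = (8.85×10^-12)(0.01688 m²)(1.29×10^11) = 0.0193 A.

0.0193 A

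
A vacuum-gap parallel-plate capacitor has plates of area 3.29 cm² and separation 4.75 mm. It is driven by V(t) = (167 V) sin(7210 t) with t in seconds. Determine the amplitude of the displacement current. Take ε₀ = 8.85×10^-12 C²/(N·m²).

7.38×10^-7 A

The displacement current equals the conduction current C dV/dt, which peaks at C V₀ ω.
With C = ε₀A/d = (8.85×10^-12)(3.29×10^-4)/(4.75×10^-3) = 6.130×10^-13 F and ω = 7210 rad/s, I_d,max = (6.130×10^-13)(167)(7210) = 7.38×10^-7 A.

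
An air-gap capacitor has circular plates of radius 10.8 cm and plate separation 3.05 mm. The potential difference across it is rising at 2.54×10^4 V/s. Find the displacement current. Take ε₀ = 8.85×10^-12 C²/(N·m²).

2.70×10^-6 A

The displacement current equals the charging current C dV/dt. With C = ε₀A/d = (8.85×10^-12)(0.03664)/(3.05×10^-3) = 1.063×10^-10 F, I_d = (1.063×10^-10)(2.54×10^4) = 2.70×10^-6 A.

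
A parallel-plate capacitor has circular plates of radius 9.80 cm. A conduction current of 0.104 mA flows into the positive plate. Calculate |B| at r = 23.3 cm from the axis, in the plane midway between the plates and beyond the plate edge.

8.93×10^-11 T

Between the plates the displacement current equals the wire current: I_d = 0.104 mA = 1.04×10^-4 A.
With r > R the enclosed displacement current is the full I_d; B = μ₀ I_d / (2πr) = 8.93×10^-11 T.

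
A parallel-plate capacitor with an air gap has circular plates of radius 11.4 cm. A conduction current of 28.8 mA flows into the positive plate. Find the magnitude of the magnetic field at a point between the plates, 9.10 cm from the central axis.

No conduction current crosses the gap, so I_d there equals the 0.0288 A in the leads.
For r < R the Ampère–Maxwell law gives B(2πr) = μ₀ I_d (r²/R²), so B = μ₀ I_d r/(2πR²) = (4π×10^-7)(0.0288)(0.0910)/(2π·0.114²) = 4.03×10^-8 T.

4.03×10^-8 T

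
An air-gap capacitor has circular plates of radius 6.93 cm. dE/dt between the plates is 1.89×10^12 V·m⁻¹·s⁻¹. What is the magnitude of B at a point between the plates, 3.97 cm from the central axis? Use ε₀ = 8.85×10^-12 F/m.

4.17×10^-7 T

Total displacement current: I_d = ε₀(πR²)(dE/dt) = (8.85×10^-12)(0.01509)(1.89×10^12) = 0.2524 A.
∮B·dl = μ₀ I_d,enc with I_d,enc = I_d r²/R² = 0.08283 A; so B = μ₀ I_d,enc/(2πr) = 4.17×10^-7 T.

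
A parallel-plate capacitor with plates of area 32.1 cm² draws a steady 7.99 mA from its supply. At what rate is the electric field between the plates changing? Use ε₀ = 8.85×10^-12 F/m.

Charge continuity gives I_d = I = 7.99×10^-3 A between the plates.
Since I_d = ε₀ A dE/dt, dE/dt = I_d/(ε₀A) = (7.99×10^-3)/((8.85×10^-12)(3.21×10^-3)) = 2.81×10^11 V/(m·s).

2.81×10^11 V/(m·s)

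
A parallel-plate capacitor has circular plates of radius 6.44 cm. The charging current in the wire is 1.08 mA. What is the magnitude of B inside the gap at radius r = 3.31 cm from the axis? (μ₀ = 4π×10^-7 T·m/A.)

Between the plates the displacement current equals the wire current: I_d = 1.08 mA = 1.08×10^-3 A.
∮B·dl = μ₀ I_d,enc with I_d,enc = I_d r²/R² = 2.853×10^-4 A; so B = μ₀ I_d,enc/(2πr) = 1.72×10^-9 T.

1.72×10^-9 T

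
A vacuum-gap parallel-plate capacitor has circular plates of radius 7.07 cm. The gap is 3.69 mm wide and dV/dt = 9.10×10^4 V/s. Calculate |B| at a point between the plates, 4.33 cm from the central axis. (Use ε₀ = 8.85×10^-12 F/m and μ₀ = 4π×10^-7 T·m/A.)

With E = V/d, dE/dt = 2.466×10^7 V/(m·s) and πR² = 0.01570 m², giving I_d = ε₀ πR² dE/dt = 3.426×10^-6 A.
∮B·dl = μ₀ I_d,enc with I_d,enc = I_d r²/R² = 1.285×10^-6 A; so B = μ₀ I_d,enc/(2πr) = 5.94×10^-12 T.

5.94×10^-12 T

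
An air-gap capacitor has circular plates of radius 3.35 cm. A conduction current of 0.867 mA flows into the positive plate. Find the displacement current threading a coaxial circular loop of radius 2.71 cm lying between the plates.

5.67×10^-4 A

Between the plates the displacement current equals the wire current: I_d = 0.867 mA = 8.67×10^-4 A.
Through an area πr² the displacement current is I_d·(πr²/πR²) = I_d (r/R)² = 5.67×10^-4 A.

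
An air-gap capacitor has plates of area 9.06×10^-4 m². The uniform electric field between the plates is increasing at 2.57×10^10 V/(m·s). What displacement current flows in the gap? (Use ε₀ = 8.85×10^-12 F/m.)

2.06×10^-4 A

The displacement current is ε₀ times dΦ_E/dt = ε₀ A dE/dt = (8.85×10^-12)(9.06×10^-4)(2.57×10^10) = 2.06×10^-4 A.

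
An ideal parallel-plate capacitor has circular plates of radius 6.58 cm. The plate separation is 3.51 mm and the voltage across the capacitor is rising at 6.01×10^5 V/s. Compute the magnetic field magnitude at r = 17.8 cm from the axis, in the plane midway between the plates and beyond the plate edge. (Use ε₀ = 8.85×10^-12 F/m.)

2.32×10^-11 T

dE/dt = (dV/dt)/d = 1.712×10^8 V/(m·s); I_d = ε₀(πR²)(dE/dt) = (8.85×10^-12)(0.01360)(1.712×10^8) = 2.061×10^-5 A.
For r ≥ R the full I_d is enclosed: B = μ₀ I_d/(2πr) = (4π×10^-7)(2.061×10^-5)/(2π·0.178) = 2.32×10^-11 T.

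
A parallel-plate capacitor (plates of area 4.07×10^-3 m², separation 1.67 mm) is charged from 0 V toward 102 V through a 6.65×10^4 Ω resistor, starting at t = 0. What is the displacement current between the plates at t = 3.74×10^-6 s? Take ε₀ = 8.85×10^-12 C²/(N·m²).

1.13×10^-4 A

C = ε₀A/d = (8.85×10^-12)(4.07×10^-3)/(1.67×10^-3) = 2.157×10^-11 F, so τ = RC = 1.434×10^-6 s.
The conduction current is I(t) = (V₀/R) e^(−t/τ), and the displacement current between the plates equals it.
t/τ = 2.608; I_d = (102/6.65×10^4) · e^(−2.608) = (1.534×10^-3)(0.07368) = 1.13×10^-4 A.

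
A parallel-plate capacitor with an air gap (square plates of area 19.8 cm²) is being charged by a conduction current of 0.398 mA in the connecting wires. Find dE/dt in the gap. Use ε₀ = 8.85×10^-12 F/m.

By continuity, I_d in the gap equals the 0.398 mA flowing in the wire.
Inverting I_d = ε₀ A dE/dt gives dE/dt = 3.98×10^-4 / (8.85×10^-12 · 1.98×10^-3) = 2.27×10^10 V/(m·s).

2.27×10^10 V/(m·s)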